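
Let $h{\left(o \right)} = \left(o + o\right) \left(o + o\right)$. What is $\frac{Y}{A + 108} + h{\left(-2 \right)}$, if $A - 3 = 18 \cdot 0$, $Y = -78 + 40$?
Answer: $\frac{1738}{111} \approx 15.658$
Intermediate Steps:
$h{\left(o \right)} = 4 o^{2}$ ($h{\left(o \right)} = 2 o 2 o = 4 o^{2}$)
$Y = -38$
$A = 3$ ($A = 3 + 18 \cdot 0 = 3 + 0 = 3$)
$\frac{Y}{A + 108} + h{\left(-2 \right)} = \frac{1}{3 + 108} \left(-38\right) + 4 \left(-2\right)^{2} = \frac{1}{111} \left(-38\right) + 4 \cdot 4 = \frac{1}{111} \left(-38\right) + 16 = - \frac{38}{111} + 16 = \frac{1738}{111}$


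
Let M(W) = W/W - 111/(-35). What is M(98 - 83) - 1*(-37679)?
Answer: 1318911/35 ≈ 37683.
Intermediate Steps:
M(W) = 146/35 (M(W) = 1 - 111*(-1/35) = 1 + 111/35 = 146/35)
M(98 - 83) - 1*(-37679) = 146/35 - 1*(-37679) = 146/35 + 37679 = 1318911/35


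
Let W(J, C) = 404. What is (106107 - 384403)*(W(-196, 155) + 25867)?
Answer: -7311114216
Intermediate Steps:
(106107 - 384403)*(W(-196, 155) + 25867) = (106107 - 384403)*(404 + 25867) = -278296*26271 = -7311114216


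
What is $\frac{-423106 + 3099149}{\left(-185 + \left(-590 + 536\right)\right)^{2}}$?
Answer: $\frac{2676043}{57121} \approx 46.849$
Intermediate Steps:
$\frac{-423106 + 3099149}{\left(-185 + \left(-590 + 536\right)\right)^{2}} = \frac{2676043}{\left(-185 - 54\right)^{2}} = \frac{2676043}{\left(-239\right)^{2}} = \frac{2676043}{57121}$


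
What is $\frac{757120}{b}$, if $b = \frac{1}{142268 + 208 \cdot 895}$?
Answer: $248659407360$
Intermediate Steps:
$b = \frac{1}{328428}$ ($b = \frac{1}{142268 + 186160} = \frac{1}{328428} \approx 3.0448 \cdot 10^{-6}$)
$\frac{757120}{b} = 757120 \frac{1}{\frac{1}{328428}} = 757120 \cdot 328428 = 248659407360$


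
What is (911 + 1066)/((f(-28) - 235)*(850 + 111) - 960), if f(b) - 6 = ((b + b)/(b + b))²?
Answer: -659/73356 ≈ -0.0089836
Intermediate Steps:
f(b) = 7 (f(b) = 6 + ((b + b)/(b + b))² = 6 + ((2*b)/((2*b)))² = 6 + ((2*b)*(1/(2*b)))² = 6 + 1² = 6 + 1 = 7)
(911 + 1066)/((f(-28) - 235)*(850 + 111) - 960) = (911 + 1066)/((7 - 235)*(850 + 111) - 960) = 1977/(-228*961 - 960) = 1977/(-219108 - 960) = 1977/(-220068) = 1977*(-1/220068) = -659/73356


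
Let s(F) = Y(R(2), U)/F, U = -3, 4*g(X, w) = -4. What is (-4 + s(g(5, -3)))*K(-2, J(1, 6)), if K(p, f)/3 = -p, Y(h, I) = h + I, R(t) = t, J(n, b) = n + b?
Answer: -18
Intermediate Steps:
g(X, w) = -1 (g(X, w) = (¼)*(-4) = -1)
J(n, b) = b + n
Y(h, I) = I + h
K(p, f) = -3*p (K(p, f) = 3*(-p) = -3*p)
s(F) = -1/F (s(F) = (-3 + 2)/F = -1/F)
(-4 + s(g(5, -3)))*K(-2, J(1, 6)) = (-4 - 1/(-1))*(-3*(-2)) = (-4 - 1*(-1))*6 = (-4 + 1)*6 = -3*6 = -18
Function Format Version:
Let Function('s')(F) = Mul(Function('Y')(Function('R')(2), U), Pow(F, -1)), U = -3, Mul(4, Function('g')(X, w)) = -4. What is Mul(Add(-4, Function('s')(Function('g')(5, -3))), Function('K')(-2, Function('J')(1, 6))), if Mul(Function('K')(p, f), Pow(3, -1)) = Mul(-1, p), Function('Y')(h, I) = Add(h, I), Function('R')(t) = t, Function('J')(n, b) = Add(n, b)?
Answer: -18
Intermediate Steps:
Function('g')(X, w) = -1 (Function('g')(X, w) = Mul(Rational(1, 4), -4) = -1)
Function('J')(n, b) = Add(b, n)
Function('Y')(h, I) = Add(I, h)
Function('K')(p, f) = Mul(-3, p) (Function('K')(p, f) = Mul(3, Mul(-1, p)) = Mul(-3, p))
Function('s')(F) = Mul(-1, Pow(F, -1)) (Function('s')(F) = Mul(Add(-3, 2), Pow(F, -1)) = Mul(-1, Pow(F, -1)))
Mul(Add(-4, Function('s')(Function('g')(5, -3))), Function('K')(-2, Function('J')(1, 6))) = Mul(Add(-4, Mul(-1, Pow(-1, -1))), Mul(-3, -2)) = Mul(Add(-4, Mul(-1, -1)), 6) = Mul(Add(-4, 1), 6) = Mul(-3, 6) = -18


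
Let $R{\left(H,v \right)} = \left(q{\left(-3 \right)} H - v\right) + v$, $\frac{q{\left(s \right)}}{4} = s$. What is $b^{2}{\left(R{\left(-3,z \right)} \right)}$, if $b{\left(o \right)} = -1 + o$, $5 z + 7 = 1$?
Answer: $1225$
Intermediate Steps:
$z = - \frac{6}{5}$ ($z = - \frac{7}{5} + \frac{1}{5} \cdot 1 = - \frac{7}{5} + \frac{1}{5} = - \frac{6}{5} \approx -1.2$)
$q{\left(s \right)} = 4 s$
$R{\left(H,v \right)} = - 12 H$ ($R{\left(H,v \right)} = \left(4 \left(-3\right) H - v\right) + v = \left(- 12 H - v\right) + v = \left(- v - 12 H\right) + v = - 12 H$)
$b^{2}{\left(R{\left(-3,z \right)} \right)} = \left(-1 - -36\right)^{2} = \left(-1 + 36\right)^{2} = 35^{2} = 1225$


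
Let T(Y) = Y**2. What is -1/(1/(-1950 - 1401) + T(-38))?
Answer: -3351/4838843 ≈ -0.00069252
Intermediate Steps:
-1/(1/(-1950 - 1401) + T(-38)) = -1/(1/(-1950 - 1401) + (-38)**2) = -1/(1/(-3351) + 1444) = -1/(-1/3351 + 1444) = -1/4838843/3351 = -1*3351/4838843 = -3351/4838843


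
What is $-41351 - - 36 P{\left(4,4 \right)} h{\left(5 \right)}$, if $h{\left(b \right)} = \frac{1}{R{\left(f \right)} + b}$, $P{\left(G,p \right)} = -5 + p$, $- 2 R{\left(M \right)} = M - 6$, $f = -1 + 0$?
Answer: $- \frac{703039}{17} \approx -41355.0$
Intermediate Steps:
$f = -1$
$R{\left(M \right)} = 3 - \frac{M}{2}$ ($R{\left(M \right)} = - \frac{M - 6}{2} = - \frac{-6 + M}{2} = 3 - \frac{M}{2}$)
$h{\left(b \right)} = \frac{1}{\frac{7}{2} + b}$ ($h{\left(b \right)} = \frac{1}{\left(3 - - \frac{1}{2}\right) + b} = \frac{1}{\left(3 + \frac{1}{2}\right) + b} = \frac{1}{\frac{7}{2} + b}$)
$-41351 - - 36 P{\left(4,4 \right)} h{\left(5 \right)} = -41351 - - 36 \left(-5 + 4\right) \frac{2}{7 + 2 \cdot 5} = -41351 - \left(-36\right) \left(-1\right) \frac{2}{7 + 10} = -41351 - 36 \cdot \frac{2}{17} = -41351 - \frac{72}{17} = - \frac{703039}{17}$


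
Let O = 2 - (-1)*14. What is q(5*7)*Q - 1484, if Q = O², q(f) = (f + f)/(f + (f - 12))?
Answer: -34076/29 ≈ -1175.0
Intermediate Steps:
q(f) = 2*f/(-12 + 2*f) (q(f) = (2*f)/(f + (-12 + f)) = (2*f)/(-12 + 2*f) = 2*f/(-12 + 2*f))
O = 16 (O = 2 - 1*(-14) = 2 + 14 = 16)
Q = 256 (Q = 16² = 256)
q(5*7)*Q - 1484 = ((5*7)/(-6 + 5*7))*256 - 1484 = (35/(-6 + 35))*256 - 1484 = (35/29)*256 - 1484 = 8960/29 - 1484 = -34076/29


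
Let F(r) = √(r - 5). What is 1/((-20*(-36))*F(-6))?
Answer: -I*√11/7920 ≈ -0.00041877*I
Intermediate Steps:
F(r) = √(-5 + r)
1/((-20*(-36))*F(-6)) = 1/((-20*(-36))*√(-5 - 6)) = 1/(720*√(-11)) = 1/(720*(I*√11)) = 1/(720*I*√11) = -I*√11/7920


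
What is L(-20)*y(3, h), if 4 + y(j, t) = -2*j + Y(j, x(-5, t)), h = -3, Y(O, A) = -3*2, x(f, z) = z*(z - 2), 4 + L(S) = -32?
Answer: 576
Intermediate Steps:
L(S) = -36 (L(S) = -4 - 32 = -36)
x(f, z) = z*(-2 + z)
Y(O, A) = -6
y(j, t) = -10 - 2*j (y(j, t) = -4 + (-2*j - 6) = -4 + (-6 - 2*j) = -10 - 2*j)
L(-20)*y(3, h) = -36*(-10 - 2*3) = -36*(-10 - 6) = -36*(-16) = 576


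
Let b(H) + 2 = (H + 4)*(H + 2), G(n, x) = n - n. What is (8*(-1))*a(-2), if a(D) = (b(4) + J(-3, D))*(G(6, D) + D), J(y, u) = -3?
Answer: 688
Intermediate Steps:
G(n, x) = 0
b(H) = -2 + (2 + H)*(4 + H) (b(H) = -2 + (H + 4)*(H + 2) = -2 + (4 + H)*(2 + H) = -2 + (2 + H)*(4 + H))
a(D) = 43*D (a(D) = ((6 + 4**2 + 6*4) - 3)*(0 + D) = ((6 + 16 + 24) - 3)*D = (46 - 3)*D = 43*D)
(8*(-1))*a(-2) = (8*(-1))*(43*(-2)) = -8*(-86) = 688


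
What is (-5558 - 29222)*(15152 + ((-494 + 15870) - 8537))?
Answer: -764846980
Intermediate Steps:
(-5558 - 29222)*(15152 + ((-494 + 15870) - 8537)) = -34780*(15152 + (15376 - 8537)) = -34780*(15152 + 6839) = -34780*21991 = -764846980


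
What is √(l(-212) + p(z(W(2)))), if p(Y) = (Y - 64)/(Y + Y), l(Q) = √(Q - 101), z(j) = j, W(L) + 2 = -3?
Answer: √(690 + 100*I*√313)/10 ≈ 3.5979 + 2.4586*I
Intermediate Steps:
W(L) = -5 (W(L) = -2 - 3 = -5)
l(Q) = √(-101 + Q)
p(Y) = (-64 + Y)/(2*Y) (p(Y) = (-64 + Y)/((2*Y)) = (-64 + Y)*(1/(2*Y)) = (-64 + Y)/(2*Y))
√(l(-212) + p(z(W(2)))) = √(√(-101 - 212) + (½)*(-64 - 5)/(-5)) = √(√(-313) + (½)*(-⅕)*(-69)) = √(I*√313 + 69/10) = √(69/10 + I*√313)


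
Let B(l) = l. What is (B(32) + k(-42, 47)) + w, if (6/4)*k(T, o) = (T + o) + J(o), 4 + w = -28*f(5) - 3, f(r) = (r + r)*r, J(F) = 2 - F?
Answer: -4205/3 ≈ -1401.7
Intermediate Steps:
f(r) = 2*r² (f(r) = (2*r)*r = 2*r²)
w = -1407 (w = -4 + (-56*5² - 3) = -4 + (-56*25 - 3) = -4 + (-28*50 - 3) = -4 + (-1400 - 3) = -4 - 1403 = -1407)
k(T, o) = 4/3 + 2*T/3 (k(T, o) = 2*((T + o) + (2 - o))/3 = 2*(2 + T)/3 = 4/3 + 2*T/3)
(B(32) + k(-42, 47)) + w = (32 + (4/3 + (⅔)*(-42))) - 1407 = (32 + (4/3 - 28)) - 1407 = (32 - 80/3) - 1407 = 16/3 - 1407 = -4205/3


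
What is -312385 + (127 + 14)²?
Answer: -292504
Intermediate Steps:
-312385 + (127 + 14)² = -312385 + 141² = -312385 + 19881 = -292504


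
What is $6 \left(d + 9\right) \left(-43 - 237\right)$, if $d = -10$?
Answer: $1680$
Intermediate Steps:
$6 \left(d + 9\right) \left(-43 - 237\right) = 6 \left(-10 + 9\right) \left(-43 - 237\right) = 6 \left(-1\right) \left(-280\right) = \left(-6\right) \left(-280\right) = 1680$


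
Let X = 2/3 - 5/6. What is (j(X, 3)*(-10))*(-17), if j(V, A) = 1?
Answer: 170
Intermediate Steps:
X = -⅙ (X = 2*(⅓) - 5*⅙ = ⅔ - ⅚ = -⅙ ≈ -0.16667)
(j(X, 3)*(-10))*(-17) = (1*(-10))*(-17) = -10*(-17) = 170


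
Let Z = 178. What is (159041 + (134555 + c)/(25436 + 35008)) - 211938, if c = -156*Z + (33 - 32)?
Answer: -266433290/5037 ≈ -52895.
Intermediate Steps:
c = -27767 (c = -156*178 + (33 - 32) = -27768 + 1 = -27767)
(159041 + (134555 + c)/(25436 + 35008)) - 211938 = (159041 + (134555 - 27767)/(25436 + 35008)) - 211938 = (159041 + 106788/60444) - 211938 = (159041 + 106788*(1/60444)) - 211938 = (159041 + 8899/5037) - 211938 = 801098416/5037 - 211938 = -266433290/5037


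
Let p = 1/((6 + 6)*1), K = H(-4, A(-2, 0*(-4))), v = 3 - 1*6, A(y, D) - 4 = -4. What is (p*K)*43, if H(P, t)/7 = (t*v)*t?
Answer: 0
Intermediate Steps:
A(y, D) = 0 (A(y, D) = 4 - 4 = 0)
v = -3 (v = 3 - 6 = -3)
H(P, t) = -21*t**2 (H(P, t) = 7*((t*(-3))*t) = 7*((-3*t)*t) = 7*(-3*t**2) = -21*t**2)
K = 0 (K = -21*0**2 = -21*0 = 0)
p = 1/12 (p = 1/(12*1) = 1/12 ≈ 0.083333)
(p*K)*43 = ((1/12)*0)*43 = 0*43 = 0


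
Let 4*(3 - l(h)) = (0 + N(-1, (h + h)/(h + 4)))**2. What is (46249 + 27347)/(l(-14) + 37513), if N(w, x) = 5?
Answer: 98128/50013 ≈ 1.9620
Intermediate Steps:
l(h) = -13/4 (l(h) = 3 - (0 + 5)**2/4 = 3 - 1/4*5**2 = 3 - 1/4*25 = 3 - 25/4 = -13/4)
(46249 + 27347)/(l(-14) + 37513) = (46249 + 27347)/(-13/4 + 37513) = 73596/(150039/4) = 73596*(4/150039) = 98128/50013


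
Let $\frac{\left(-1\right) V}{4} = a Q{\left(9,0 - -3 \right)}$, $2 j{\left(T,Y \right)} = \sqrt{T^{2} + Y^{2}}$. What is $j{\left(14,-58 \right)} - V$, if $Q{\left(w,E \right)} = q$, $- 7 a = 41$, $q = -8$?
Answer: $\frac{1312}{7} + \sqrt{890} \approx 217.26$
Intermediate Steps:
$j{\left(T,Y \right)} = \frac{\sqrt{T^{2} + Y^{2}}}{2}$
$a = - \frac{41}{7}$ ($a = \left(- \frac{1}{7}\right) 41 = - \frac{41}{7} \approx -5.8571$)
$Q{\left(w,E \right)} = -8$
$V = - \frac{1312}{7}$ ($V = - 4 \left(\left(- \frac{41}{7}\right) \left(-8\right)\right) = \left(-4\right) \frac{328}{7} = - \frac{1312}{7} \approx -187.43$)
$j{\left(14,-58 \right)} - V = \frac{\sqrt{14^{2} + \left(-58\right)^{2}}}{2} - - \frac{1312}{7} = \frac{\sqrt{196 + 3364}}{2} + \frac{1312}{7} = \frac{\sqrt{3560}}{2} + \frac{1312}{7} = \frac{2 \sqrt{890}}{2} + \frac{1312}{7} = \sqrt{890} + \frac{1312}{7} = \frac{1312}{7} + \sqrt{890}$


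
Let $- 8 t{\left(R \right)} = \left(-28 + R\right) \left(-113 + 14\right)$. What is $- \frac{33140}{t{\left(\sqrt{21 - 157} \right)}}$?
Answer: $\frac{185584}{2277} + \frac{13256 i \sqrt{34}}{2277} \approx 81.504 + 33.946 i$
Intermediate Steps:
$t{\left(R \right)} = - \frac{693}{2} + \frac{99 R}{8}$ ($t{\left(R \right)} = - \frac{\left(-28 + R\right) \left(-113 + 14\right)}{8} = - \frac{\left(-28 + R\right) \left(-99\right)}{8} = - \frac{2772 - 99 R}{8} = - \frac{693}{2} + \frac{99 R}{8}$)
$- \frac{33140}{t{\left(\sqrt{21 - 157} \right)}} = - \frac{33140}{- \frac{693}{2} + \frac{99 \sqrt{21 - 157}}{8}} = - \frac{33140}{- \frac{693}{2} + \frac{99 \sqrt{-136}}{8}} = - \frac{33140}{- \frac{693}{2} + \frac{99 \cdot 2 i \sqrt{34}}{8}} = - \frac{33140}{- \frac{693}{2} + \frac{99 i \sqrt{34}}{4}}$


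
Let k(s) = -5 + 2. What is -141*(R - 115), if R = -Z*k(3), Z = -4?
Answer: 17907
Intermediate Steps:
k(s) = -3
R = -12 (R = -(-4)*(-3) = -1*12 = -12)
-141*(R - 115) = -141*(-12 - 115) = -141*(-127) = 17907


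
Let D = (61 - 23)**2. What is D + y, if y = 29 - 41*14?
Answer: 899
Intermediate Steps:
y = -545 (y = 29 - 574 = -545)
D = 1444 (D = 38**2 = 1444)
D + y = 1444 - 545 = 899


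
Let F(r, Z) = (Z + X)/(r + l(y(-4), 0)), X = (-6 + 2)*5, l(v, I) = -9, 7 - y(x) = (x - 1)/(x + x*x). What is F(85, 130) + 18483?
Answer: 702409/38 ≈ 18484.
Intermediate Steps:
y(x) = 7 - (-1 + x)/(x + x²) (y(x) = 7 - (x - 1)/(x + x*x) = 7 - (-1 + x)/(x + x²))
X = -20 (X = -4*5 = -20)
F(r, Z) = (-20 + Z)/(-9 + r) (F(r, Z) = (Z - 20)/(r - 9) = (-20 + Z)/(-9 + r))
F(85, 130) + 18483 = (-20 + 130)/(-9 + 85) + 18483 = 110/76 + 18483 = (1/76)*110 + 18483 = 55/38 + 18483 = 702409/38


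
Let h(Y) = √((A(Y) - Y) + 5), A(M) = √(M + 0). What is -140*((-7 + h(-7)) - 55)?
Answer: 8680 - 140*√(12 + I*√7) ≈ 8192.1 - 53.145*I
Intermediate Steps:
A(M) = √M
h(Y) = √(5 + √Y - Y) (h(Y) = √((√Y - Y) + 5) = √(5 + √Y - Y))
-140*((-7 + h(-7)) - 55) = -140*((-7 + √(5 + √(-7) - 1*(-7))) - 55) = -140*((-7 + √(5 + I*√7 + 7)) - 55) = -140*((-7 + √(12 + I*√7)) - 55) = -140*(-62 + √(12 + I*√7)) = 8680 - 140*√(12 + I*√7)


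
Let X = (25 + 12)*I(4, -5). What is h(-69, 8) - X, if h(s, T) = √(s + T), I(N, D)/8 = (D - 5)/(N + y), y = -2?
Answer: 1480 + I*√61 ≈ 1480.0 + 7.8102*I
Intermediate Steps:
I(N, D) = 8*(-5 + D)/(-2 + N) (I(N, D) = 8*((D - 5)/(N - 2)) = 8*((-5 + D)/(-2 + N)) = 8*(-5 + D)/(-2 + N))
h(s, T) = √(T + s)
X = -1480 (X = (25 + 12)*(8*(-5 - 5)/(-2 + 4)) = 37*(8*(-10)/2) = 37*(8*(½)*(-10)) = 37*(-40) = -1480)
h(-69, 8) - X = √(8 - 69) - 1*(-1480) = √(-61) + 1480 = I*√61 + 1480 = 1480 + I*√61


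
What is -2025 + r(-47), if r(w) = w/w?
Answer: -2024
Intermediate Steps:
r(w) = 1
-2025 + r(-47) = -2025 + 1 = -2024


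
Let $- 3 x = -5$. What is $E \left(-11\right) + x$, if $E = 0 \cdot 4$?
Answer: $\frac{5}{3} \approx 1.6667$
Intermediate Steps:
$x = \frac{5}{3}$ ($x = \left(- \frac{1}{3}\right) \left(-5\right) = \frac{5}{3} \approx 1.6667$)
$E = 0$
$E \left(-11\right) + x = 0 \left(-11\right) + \frac{5}{3} = 0 + \frac{5}{3} = \frac{5}{3}$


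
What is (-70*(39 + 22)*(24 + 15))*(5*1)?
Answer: -832650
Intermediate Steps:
(-70*(39 + 22)*(24 + 15))*(5*1) = -4270*39*5 = -70*2379*5 = -166530*5 = -832650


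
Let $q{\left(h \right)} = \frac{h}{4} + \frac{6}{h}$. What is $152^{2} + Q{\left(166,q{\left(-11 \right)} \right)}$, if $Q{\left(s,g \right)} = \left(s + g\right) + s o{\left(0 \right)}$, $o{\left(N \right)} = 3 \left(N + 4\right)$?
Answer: $\frac{1111383}{44} \approx 25259.0$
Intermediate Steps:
$o{\left(N \right)} = 12 + 3 N$ ($o{\left(N \right)} = 3 \left(4 + N\right) = 12 + 3 N$)
$q{\left(h \right)} = \frac{6}{h} + \frac{h}{4}$ ($q{\left(h \right)} = h \frac{1}{4} + \frac{6}{h} = \frac{h}{4} + \frac{6}{h} = \frac{6}{h} + \frac{h}{4}$)
$Q{\left(s,g \right)} = g + 13 s$ ($Q{\left(s,g \right)} = \left(s + g\right) + s \left(12 + 3 \cdot 0\right) = \left(g + s\right) + s \left(12 + 0\right) = \left(g + s\right) + s 12 = \left(g + s\right) + 12 s = g + 13 s$)
$152^{2} + Q{\left(166,q{\left(-11 \right)} \right)} = 152^{2} + \left(\left(\frac{6}{-11} + \frac{1}{4} \left(-11\right)\right) + 13 \cdot 166\right) = 23104 + \left(\left(6 \left(- \frac{1}{11}\right) - \frac{11}{4}\right) + 2158\right) = 23104 + \left(\left(- \frac{6}{11} - \frac{11}{4}\right) + 2158\right) = 23104 + \left(- \frac{145}{44} + 2158\right) = 23104 + \frac{94807}{44} = \frac{1111383}{44}$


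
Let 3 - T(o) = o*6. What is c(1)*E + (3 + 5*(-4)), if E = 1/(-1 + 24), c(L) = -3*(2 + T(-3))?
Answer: -20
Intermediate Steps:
T(o) = 3 - 6*o (T(o) = 3 - o*6 = 3 - 6*o)
c(L) = -69 (c(L) = -3*(2 + (3 - 6*(-3))) = -3*(2 + (3 + 18)) = -3*(2 + 21) = -3*23 = -69)
E = 1/23 ≈ 0.043478
c(1)*E + (3 + 5*(-4)) = -69*1/23 + (3 + 5*(-4)) = -3 + (3 - 20) = -3 - 17 = -20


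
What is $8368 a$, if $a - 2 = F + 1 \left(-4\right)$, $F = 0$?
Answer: $-16736$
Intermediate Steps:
$a = -2$ ($a = 2 + \left(0 + 1 \left(-4\right)\right) = 2 + \left(0 - 4\right) = 2 - 4 = -2$)
$8368 a = 8368 \left(-2\right) = -16736$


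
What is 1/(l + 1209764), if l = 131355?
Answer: 1/1341119 ≈ 7.4565e-7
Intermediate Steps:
1/(l + 1209764) = 1/(131355 + 1209764) = 1/1341119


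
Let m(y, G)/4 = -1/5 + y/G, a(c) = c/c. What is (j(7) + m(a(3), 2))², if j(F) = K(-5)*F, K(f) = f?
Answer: 28561/25 ≈ 1142.4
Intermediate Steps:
a(c) = 1
j(F) = -5*F
m(y, G) = -⅘ + 4*y/G (m(y, G) = 4*(-1/5 + y/G) = 4*(-1*⅕ + y/G) = 4*(-⅕ + y/G) = -⅘ + 4*y/G)
(j(7) + m(a(3), 2))² = (-5*7 + (-⅘ + 4*1/2))² = (-35 + (-⅘ + 4*1*(½)))² = (-35 + (-⅘ + 2))² = (-35 + 6/5)² = (-169/5)² = 28561/25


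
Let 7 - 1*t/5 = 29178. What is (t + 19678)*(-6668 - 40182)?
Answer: 5911392450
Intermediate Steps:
t = -145855 (t = 35 - 5*29178 = 35 - 145890 = -145855)
(t + 19678)*(-6668 - 40182) = (-145855 + 19678)*(-6668 - 40182) = -126177*(-46850) = 5911392450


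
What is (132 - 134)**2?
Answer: 4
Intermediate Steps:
(132 - 134)**2 = (-2)**2 = 4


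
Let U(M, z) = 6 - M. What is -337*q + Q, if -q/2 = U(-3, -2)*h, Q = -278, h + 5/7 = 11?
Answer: 434806/7 ≈ 62115.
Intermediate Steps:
h = 72/7 (h = -5/7 + 11 = 72/7 ≈ 10.286)
q = -1296/7 (q = -2*(6 - 1*(-3))*72/7 = -2*(6 + 3)*72/7 = -18*72/7 = -2*648/7 = -1296/7 ≈ -185.14)
-337*q + Q = -337*(-1296/7) - 278 = 436752/7 - 278 = 434806/7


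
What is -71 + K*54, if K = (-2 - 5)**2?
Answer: 2575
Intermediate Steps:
K = 49 (K = (-7)**2 = 49)
-71 + K*54 = -71 + 49*54 = -71 + 2646 = 2575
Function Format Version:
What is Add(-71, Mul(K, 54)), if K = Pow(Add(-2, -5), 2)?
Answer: 2575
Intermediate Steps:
K = 49 (K = Pow(-7, 2) = 49)
Add(-71, Mul(K, 54)) = Add(-71, Mul(49, 54)) = Add(-71, 2646) = 2575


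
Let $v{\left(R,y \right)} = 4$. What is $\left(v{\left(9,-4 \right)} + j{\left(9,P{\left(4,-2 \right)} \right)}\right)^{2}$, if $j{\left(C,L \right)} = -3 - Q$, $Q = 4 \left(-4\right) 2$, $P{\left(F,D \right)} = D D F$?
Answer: $1089$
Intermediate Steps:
$P{\left(F,D \right)} = F D^{2}$ ($P{\left(F,D \right)} = D^{2} F = F D^{2}$)
$Q = -32$ ($Q = \left(-16\right) 2 = -32$)
$j{\left(C,L \right)} = 29$ ($j{\left(C,L \right)} = -3 - -32 = -3 + 32 = 29$)
$\left(v{\left(9,-4 \right)} + j{\left(9,P{\left(4,-2 \right)} \right)}\right)^{2} = \left(4 + 29\right)^{2} = 33^{2} = 1089$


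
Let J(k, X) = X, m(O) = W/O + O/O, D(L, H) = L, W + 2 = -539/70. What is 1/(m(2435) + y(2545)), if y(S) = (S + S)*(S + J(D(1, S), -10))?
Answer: 24350/314191726753 ≈ 7.7500e-8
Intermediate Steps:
W = -97/10 (W = -2 - 539/70 = -2 - 539*1/70 = -2 - 77/10 = -97/10 ≈ -9.7000)
m(O) = 1 - 97/(10*O) (m(O) = -97/(10*O) + O/O = -97/(10*O) + 1 = 1 - 97/(10*O))
y(S) = 2*S*(-10 + S) (y(S) = (S + S)*(S - 10) = (2*S)*(-10 + S) = 2*S*(-10 + S))
1/(m(2435) + y(2545)) = 1/((-97/10 + 2435)/2435 + 2*2545*(-10 + 2545)) = 1/((1/2435)*(24253/10) + 2*2545*2535) = 1/(24253/24350 + 12903150) = 1/(314191726753/24350) = 24350/314191726753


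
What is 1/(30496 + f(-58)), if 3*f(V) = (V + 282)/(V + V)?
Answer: 87/2653096 ≈ 3.2792e-5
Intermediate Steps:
f(V) = (282 + V)/(6*V) (f(V) = ((V + 282)/(V + V))/3 = ((282 + V)/((2*V)))/3 = ((282 + V)*(1/(2*V)))/3 = ((282 + V)/(2*V))/3 = (282 + V)/(6*V))
1/(30496 + f(-58)) = 1/(30496 + (1/6)*(282 - 58)/(-58)) = 1/(30496 + (1/6)*(-1/58)*224) = 1/(30496 - 56/87) = 1/(2653096/87) = 87/2653096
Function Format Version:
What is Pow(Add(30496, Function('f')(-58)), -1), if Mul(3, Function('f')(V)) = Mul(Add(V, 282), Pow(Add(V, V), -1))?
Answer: Rational(87, 2653096) ≈ 3.2792e-5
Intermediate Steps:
Function('f')(V) = Mul(Rational(1, 6), Pow(V, -1), Add(282, V)) (Function('f')(V) = Mul(Rational(1, 3), Mul(Add(V, 282), Pow(Add(V, V), -1))) = Mul(Rational(1, 3), Mul(Add(282, V), Pow(Mul(2, V), -1))) = Mul(Rational(1, 3), Mul(Add(282, V), Mul(Rational(1, 2), Pow(V, -1)))) = Mul(Rational(1, 3), Mul(Rational(1, 2), Pow(V, -1), Add(282, V))) = Mul(Rational(1, 6), Pow(V, -1), Add(282, V)))
Pow(Add(30496, Function('f')(-58)), -1) = Pow(Add(30496, Mul(Rational(1, 6), Pow(-58, -1), Add(282, -58))), -1) = Pow(Add(30496, Mul(Rational(1, 6), Rational(-1, 58), 224)), -1) = Pow(Add(30496, Rational(-56, 87)), -1) = Pow(Rational(2653096, 87), -1) = Rational(87, 2653096)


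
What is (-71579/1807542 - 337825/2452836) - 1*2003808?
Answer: -1480682021466627115/738934014852 ≈ -2.0038e+6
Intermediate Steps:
(-71579/1807542 - 337825/2452836) - 1*2003808 = (-71579*1/1807542 - 337825*1/2452836) - 2003808 = (-71579/1807542 - 337825/2452836) - 2003808 = -131034070699/738934014852 - 2003808 = -1480682021466627115/738934014852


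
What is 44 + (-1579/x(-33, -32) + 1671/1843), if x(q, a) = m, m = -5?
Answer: 3323912/9215 ≈ 360.71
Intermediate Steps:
x(q, a) = -5
44 + (-1579/x(-33, -32) + 1671/1843) = 44 + (-1579/(-5) + 1671/1843) = 44 + (-1579*(-⅕) + 1671*(1/1843)) = 44 + (1579/5 + 1671/1843) = 44 + 2918452/9215 = 3323912/9215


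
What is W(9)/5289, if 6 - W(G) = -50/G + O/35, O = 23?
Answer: 3433/1666035 ≈ 0.0020606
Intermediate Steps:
W(G) = 187/35 + 50/G (W(G) = 6 - (-50/G + 23/35) = 6 - (23/35 - 50/G) = 6 + (-23/35 + 50/G) = 187/35 + 50/G)
W(9)/5289 = (187/35 + 50/9)/5289 = (187/35 + 50*(1/9))*(1/5289) = (187/35 + 50/9)*(1/5289) = (3433/315)*(1/5289) = 3433/1666035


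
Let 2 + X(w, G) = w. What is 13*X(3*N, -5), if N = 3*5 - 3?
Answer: 442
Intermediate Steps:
N = 12 (N = 15 - 3 = 12)
X(w, G) = -2 + w
13*X(3*N, -5) = 13*(-2 + 3*12) = 13*(-2 + 36) = 13*34 = 442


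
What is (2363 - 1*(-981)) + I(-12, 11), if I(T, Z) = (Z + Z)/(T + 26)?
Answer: 23419/7 ≈ 3345.6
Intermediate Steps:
I(T, Z) = 2*Z/(26 + T) (I(T, Z) = (2*Z)/(26 + T) = 2*Z/(26 + T))
(2363 - 1*(-981)) + I(-12, 11) = (2363 - 1*(-981)) + 2*11/(26 - 12) = (2363 + 981) + 2*11/14 = 3344 + 2*11*(1/14) = 3344 + 11/7 = 23419/7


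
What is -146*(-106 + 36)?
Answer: 10220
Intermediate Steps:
-146*(-106 + 36) = -146*(-70) = 10220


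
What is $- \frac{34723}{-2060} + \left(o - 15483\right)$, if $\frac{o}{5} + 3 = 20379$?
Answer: $\frac{178012543}{2060} \approx 86414.0$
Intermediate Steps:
$o = 101880$ ($o = -15 + 5 \cdot 20379 = -15 + 101895 = 101880$)
$- \frac{34723}{-2060} + \left(o - 15483\right) = - \frac{34723}{-2060} + \left(101880 - 15483\right) = \left(-34723\right) \left(- \frac{1}{2060}\right) + \left(101880 - 15483\right) = \frac{34723}{2060} + 86397 = \frac{178012543}{2060}$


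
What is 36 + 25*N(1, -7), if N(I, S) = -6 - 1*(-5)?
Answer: 11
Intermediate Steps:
N(I, S) = -1 (N(I, S) = -6 + 5 = -1)
36 + 25*N(1, -7) = 36 + 25*(-1) = 36 - 25 = 11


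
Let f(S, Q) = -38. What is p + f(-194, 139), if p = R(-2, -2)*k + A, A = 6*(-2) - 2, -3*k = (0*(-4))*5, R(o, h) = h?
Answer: -52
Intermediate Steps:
k = 0 (k = -0*(-4)*5/3 = -0*5 = -⅓*0 = 0)
A = -14 (A = -12 - 2 = -14)
p = -14 (p = -2*0 - 14 = 0 - 14 = -14)
p + f(-194, 139) = -14 - 38 = -52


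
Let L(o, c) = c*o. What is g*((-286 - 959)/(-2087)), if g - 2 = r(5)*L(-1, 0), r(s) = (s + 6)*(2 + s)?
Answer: 2490/2087 ≈ 1.1931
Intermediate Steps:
r(s) = (2 + s)*(6 + s) (r(s) = (6 + s)*(2 + s) = (2 + s)*(6 + s))
g = 2 (g = 2 + (12 + 5² + 8*5)*(0*(-1)) = 2 + (12 + 25 + 40)*0 = 2 + 77*0 = 2 + 0 = 2)
g*((-286 - 959)/(-2087)) = 2*((-286 - 959)/(-2087)) = 2*(-1245*(-1/2087)) = 2*(1245/2087) = 2490/2087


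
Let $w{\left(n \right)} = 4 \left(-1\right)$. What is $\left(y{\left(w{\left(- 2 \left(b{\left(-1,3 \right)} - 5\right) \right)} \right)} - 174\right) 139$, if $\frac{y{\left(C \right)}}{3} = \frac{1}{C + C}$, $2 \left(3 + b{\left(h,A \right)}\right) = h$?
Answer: $- \frac{193905}{8} \approx -24238.0$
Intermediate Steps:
$b{\left(h,A \right)} = -3 + \frac{h}{2}$
$w{\left(n \right)} = -4$
$y{\left(C \right)} = \frac{3}{2 C}$ ($y{\left(C \right)} = \frac{3}{C + C} = \frac{3}{2 C}$)
$\left(y{\left(w{\left(- 2 \left(b{\left(-1,3 \right)} - 5\right) \right)} \right)} - 174\right) 139 = \left(\frac{3}{2 \left(-4\right)} - 174\right) 139 = \left(\frac{3}{2} \left(- \frac{1}{4}\right) - 174\right) 139 = \left(- \frac{3}{8} - 174\right) 139 = \left(- \frac{1395}{8}\right) 139 = - \frac{193905}{8}$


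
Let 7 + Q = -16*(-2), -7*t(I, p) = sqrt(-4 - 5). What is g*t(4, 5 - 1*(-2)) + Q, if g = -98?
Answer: 25 + 42*I ≈ 25.0 + 42.0*I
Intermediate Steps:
t(I, p) = -3*I/7 (t(I, p) = -sqrt(-4 - 5)/7 = -3*I/7)
Q = 25 (Q = -7 - 16*(-2) = -7 + 32 = 25)
g*t(4, 5 - 1*(-2)) + Q = -(-42)*I + 25 = 42*I + 25 = 25 + 42*I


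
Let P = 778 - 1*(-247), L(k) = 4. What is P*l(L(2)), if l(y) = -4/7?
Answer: -4100/7 ≈ -585.71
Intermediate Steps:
P = 1025 (P = 778 + 247 = 1025)
l(y) = -4/7 (l(y) = -4*⅐ = -4/7)
P*l(L(2)) = 1025*(-4/7) = -4100/7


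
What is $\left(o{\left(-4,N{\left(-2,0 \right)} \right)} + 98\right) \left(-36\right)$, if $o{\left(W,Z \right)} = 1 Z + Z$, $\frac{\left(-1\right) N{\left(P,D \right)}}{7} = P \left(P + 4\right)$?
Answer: $-5544$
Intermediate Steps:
$N{\left(P,D \right)} = - 7 P \left(4 + P\right)$ ($N{\left(P,D \right)} = - 7 P \left(P + 4\right) = - 7 P \left(4 + P\right)$)
$o{\left(W,Z \right)} = 2 Z$ ($o{\left(W,Z \right)} = Z + Z = 2 Z$)
$\left(o{\left(-4,N{\left(-2,0 \right)} \right)} + 98\right) \left(-36\right) = \left(2 \left(\left(-7\right) \left(-2\right) \left(4 - 2\right)\right) + 98\right) \left(-36\right) = \left(2 \left(\left(-7\right) \left(-2\right) 2\right) + 98\right) \left(-36\right) = \left(2 \cdot 28 + 98\right) \left(-36\right) = \left(56 + 98\right) \left(-36\right) = 154 \left(-36\right) = -5544$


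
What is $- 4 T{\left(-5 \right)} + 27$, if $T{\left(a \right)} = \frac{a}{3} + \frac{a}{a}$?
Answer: $\frac{89}{3} \approx 29.667$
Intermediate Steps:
$T{\left(a \right)} = 1 + \frac{a}{3}$ ($T{\left(a \right)} = a \frac{1}{3} + 1 = \frac{a}{3} + 1 = 1 + \frac{a}{3}$)
$- 4 T{\left(-5 \right)} + 27 = - 4 \left(1 + \frac{1}{3} \left(-5\right)\right) + 27 = - 4 \left(1 - \frac{5}{3}\right) + 27 = \left(-4\right) \left(- \frac{2}{3}\right) + 27 = \frac{8}{3} + 27 = \frac{89}{3}$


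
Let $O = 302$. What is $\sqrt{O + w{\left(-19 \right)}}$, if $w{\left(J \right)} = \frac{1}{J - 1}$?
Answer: $\frac{3 \sqrt{3355}}{10} \approx 17.377$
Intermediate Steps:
$w{\left(J \right)} = \frac{1}{-1 + J}$
$\sqrt{O + w{\left(-19 \right)}} = \sqrt{302 + \frac{1}{-1 - 19}} = \sqrt{302 + \frac{1}{-20}} = \sqrt{302 - \frac{1}{20}} = \sqrt{\frac{6039}{20}} = \frac{3 \sqrt{3355}}{10}$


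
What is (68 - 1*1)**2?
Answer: 4489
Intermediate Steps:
(68 - 1*1)**2 = (68 - 1)**2 = 67**2 = 4489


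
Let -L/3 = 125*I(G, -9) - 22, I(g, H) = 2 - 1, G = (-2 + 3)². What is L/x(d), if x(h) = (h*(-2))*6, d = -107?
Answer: -103/428 ≈ -0.24065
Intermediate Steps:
G = 1 (G = 1² = 1)
x(h) = -12*h (x(h) = -2*h*6 = -12*h)
I(g, H) = 1
L = -309 (L = -3*(125*1 - 22) = -3*(125 - 22) = -3*103 = -309)
L/x(d) = -309/((-12*(-107))) = -309/1284 = -309*1/1284 = -103/428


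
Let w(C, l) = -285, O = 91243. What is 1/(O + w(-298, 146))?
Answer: 1/90958 ≈ 1.0994e-5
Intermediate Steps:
1/(O + w(-298, 146)) = 1/(91243 - 285) = 1/90958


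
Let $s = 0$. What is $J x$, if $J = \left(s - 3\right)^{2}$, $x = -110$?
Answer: $-990$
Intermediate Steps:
$J = 9$ ($J = \left(0 - 3\right)^{2} = \left(-3\right)^{2} = 9$)
$J x = 9 \left(-110\right) = -990$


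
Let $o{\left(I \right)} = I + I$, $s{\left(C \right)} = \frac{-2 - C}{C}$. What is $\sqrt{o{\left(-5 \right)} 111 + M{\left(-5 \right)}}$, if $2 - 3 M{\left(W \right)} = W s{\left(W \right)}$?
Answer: $\frac{i \sqrt{9993}}{3} \approx 33.322 i$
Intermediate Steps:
$s{\left(C \right)} = \frac{-2 - C}{C}$
$M{\left(W \right)} = \frac{4}{3} + \frac{W}{3}$ ($M{\left(W \right)} = \frac{2}{3} - \frac{W \frac{-2 - W}{W}}{3} = \frac{2}{3} - \frac{-2 - W}{3} = \frac{2}{3} + \left(\frac{2}{3} + \frac{W}{3}\right) = \frac{4}{3} + \frac{W}{3}$)
$o{\left(I \right)} = 2 I$
$\sqrt{o{\left(-5 \right)} 111 + M{\left(-5 \right)}} = \sqrt{2 \left(-5\right) 111 + \left(\frac{4}{3} + \frac{1}{3} \left(-5\right)\right)} = \sqrt{\left(-10\right) 111 + \left(\frac{4}{3} - \frac{5}{3}\right)} = \sqrt{-1110 - \frac{1}{3}} = \sqrt{- \frac{3331}{3}} = \frac{i \sqrt{9993}}{3}$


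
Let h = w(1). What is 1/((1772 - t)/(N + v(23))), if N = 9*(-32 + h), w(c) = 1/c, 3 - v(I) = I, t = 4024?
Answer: 299/2252 ≈ 0.13277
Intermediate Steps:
v(I) = 3 - I
w(c) = 1/c
h = 1 (h = 1/1 = 1)
N = -279 (N = 9*(-32 + 1) = 9*(-31) = -279)
1/((1772 - t)/(N + v(23))) = 1/((1772 - 1*4024)/(-279 + (3 - 1*23))) = 1/((1772 - 4024)/(-279 + (3 - 23))) = 1/(-2252/(-279 - 20)) = 1/(-2252/(-299)) = 1/(-2252*(-1/299)) = 1/(2252/299) = 299/2252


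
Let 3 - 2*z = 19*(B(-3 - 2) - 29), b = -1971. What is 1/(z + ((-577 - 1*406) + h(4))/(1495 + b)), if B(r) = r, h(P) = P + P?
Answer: 476/155437 ≈ 0.0030623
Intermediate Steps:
h(P) = 2*P
z = 649/2 (z = 3/2 - 19*((-3 - 2) - 29)/2 = 3/2 - 19*(-5 - 29)/2 = 3/2 - 19*(-34)/2 = 3/2 - ½*(-646) = 3/2 + 323 = 649/2 ≈ 324.50)
1/(z + ((-577 - 1*406) + h(4))/(1495 + b)) = 1/(649/2 + ((-577 - 1*406) + 2*4)/(1495 - 1971)) = 1/(649/2 + ((-577 - 406) + 8)/(-476)) = 1/(649/2 + (-983 + 8)*(-1/476)) = 1/(649/2 - 975*(-1/476)) = 1/(649/2 + 975/476) = 1/(155437/476) = 476/155437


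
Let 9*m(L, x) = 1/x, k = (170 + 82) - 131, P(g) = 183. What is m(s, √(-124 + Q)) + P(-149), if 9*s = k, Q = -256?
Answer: 183 - I*√95/1710 ≈ 183.0 - 0.0056999*I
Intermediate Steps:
k = 121 (k = 252 - 131 = 121)
s = 121/9 (s = (⅑)*121 = 121/9 ≈ 13.444)
m(L, x) = 1/(9*x)
m(s, √(-124 + Q)) + P(-149) = 1/(9*(√(-124 - 256))) + 183 = 1/(9*(√(-380))) + 183 = 1/(9*((2*I*√95))) + 183 = (-I*√95/190)/9 + 183 = -I*√95/1710 + 183 = 183 - I*√95/1710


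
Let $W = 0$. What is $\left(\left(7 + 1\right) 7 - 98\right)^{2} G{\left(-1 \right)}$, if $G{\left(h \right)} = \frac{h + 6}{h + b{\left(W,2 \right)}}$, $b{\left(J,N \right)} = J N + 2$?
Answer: $8820$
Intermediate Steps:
$b{\left(J,N \right)} = 2 + J N$
$G{\left(h \right)} = \frac{6 + h}{2 + h}$ ($G{\left(h \right)} = \frac{h + 6}{h + \left(2 + 0 \cdot 2\right)} = \frac{6 + h}{h + \left(2 + 0\right)} = \frac{6 + h}{h + 2} = \frac{6 + h}{2 + h}$)
$\left(\left(7 + 1\right) 7 - 98\right)^{2} G{\left(-1 \right)} = \left(\left(7 + 1\right) 7 - 98\right)^{2} \frac{6 - 1}{2 - 1} = \left(8 \cdot 7 - 98\right)^{2} \cdot 1^{-1} \cdot 5 = \left(56 - 98\right)^{2} \cdot 1 \cdot 5 = \left(-42\right)^{2} \cdot 5 = 1764 \cdot 5 = 8820$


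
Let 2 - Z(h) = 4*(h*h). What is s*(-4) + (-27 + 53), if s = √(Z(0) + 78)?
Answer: 26 - 16*√5 ≈ -9.7771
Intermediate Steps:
Z(h) = 2 - 4*h² (Z(h) = 2 - 4*h*h = 2 - 4*h²)
s = 4*√5 (s = √((2 - 4*0²) + 78) = √((2 - 4*0) + 78) = √((2 + 0) + 78) = √(2 + 78) = √80 = 4*√5 ≈ 8.9443)
s*(-4) + (-27 + 53) = (4*√5)*(-4) + (-27 + 53) = -16*√5 + 26 = 26 - 16*√5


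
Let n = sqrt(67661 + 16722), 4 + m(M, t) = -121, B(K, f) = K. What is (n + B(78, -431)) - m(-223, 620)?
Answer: 203 + sqrt(84383) ≈ 493.49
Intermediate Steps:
m(M, t) = -125 (m(M, t) = -4 - 121 = -125)
n = sqrt(84383) ≈ 290.49
(n + B(78, -431)) - m(-223, 620) = (sqrt(84383) + 78) - 1*(-125) = (78 + sqrt(84383)) + 125 = 203 + sqrt(84383)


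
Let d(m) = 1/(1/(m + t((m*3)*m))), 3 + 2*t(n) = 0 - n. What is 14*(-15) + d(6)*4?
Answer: -408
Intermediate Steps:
t(n) = -3/2 - n/2 (t(n) = -3/2 + (0 - n)/2 = -3/2 + (-n)/2 = -3/2 - n/2)
d(m) = -3/2 + m - 3*m²/2 (d(m) = 1/(1/(m + (-3/2 - m*3*m/2))) = 1/(1/(m + (-3/2 - 3*m*m/2))) = 1/(1/(m + (-3/2 - 3*m²/2))) = 1/(1/(-3/2 + m - 3*m²/2)) = -3/2 + m - 3*m²/2)
14*(-15) + d(6)*4 = 14*(-15) + (-3/2 + 6 - 3/2*6²)*4 = -210 + (-3/2 + 6 - 3/2*36)*4 = -210 + (-3/2 + 6 - 54)*4 = -210 - 99/2*4 = -210 - 198 = -408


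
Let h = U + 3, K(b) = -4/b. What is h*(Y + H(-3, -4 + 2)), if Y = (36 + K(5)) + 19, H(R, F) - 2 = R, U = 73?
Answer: 20216/5 ≈ 4043.2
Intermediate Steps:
H(R, F) = 2 + R
h = 76 (h = 73 + 3 = 76)
Y = 271/5 (Y = (36 - 4/5) + 19 = (36 - 4*⅕) + 19 = (36 - ⅘) + 19 = 176/5 + 19 = 271/5 ≈ 54.200)
h*(Y + H(-3, -4 + 2)) = 76*(271/5 + (2 - 3)) = 76*(271/5 - 1) = 76*(266/5) = 20216/5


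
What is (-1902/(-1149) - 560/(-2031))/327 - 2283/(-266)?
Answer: 581113654937/67660949286 ≈ 8.5886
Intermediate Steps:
(-1902/(-1149) - 560/(-2031))/327 - 2283/(-266) = (-1902*(-1/1149) - 560*(-1/2031))*(1/327) - 2283*(-1/266) = (634/383 + 560/2031)*(1/327) + 2283/266 = (1502134/777873)*(1/327) + 2283/266 = 1502134/254364471 + 2283/266 = 581113654937/67660949286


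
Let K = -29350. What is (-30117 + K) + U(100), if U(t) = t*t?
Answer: -49467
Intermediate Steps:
U(t) = t²
(-30117 + K) + U(100) = (-30117 - 29350) + 100² = -59467 + 10000 = -49467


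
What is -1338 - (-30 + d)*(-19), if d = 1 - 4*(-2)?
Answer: -1737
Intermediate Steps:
d = 9 (d = 1 - 1*(-8) = 1 + 8 = 9)
-1338 - (-30 + d)*(-19) = -1338 - (-30 + 9)*(-19) = -1338 - (-21)*(-19) = -1338 - 1*399 = -1338 - 399 = -1737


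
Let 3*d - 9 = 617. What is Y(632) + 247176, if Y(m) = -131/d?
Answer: 154731783/626 ≈ 2.4718e+5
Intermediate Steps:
d = 626/3 (d = 3 + (⅓)*617 = 3 + 617/3 = 626/3 ≈ 208.67)
Y(m) = -393/626 (Y(m) = -131/626/3 = -131*3/626 = -393/626)
Y(632) + 247176 = -393/626 + 247176 = 154731783/626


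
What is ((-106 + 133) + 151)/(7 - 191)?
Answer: -89/92 ≈ -0.96739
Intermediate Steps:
((-106 + 133) + 151)/(7 - 191) = (27 + 151)/(-184) = -1/184*178 = -89/92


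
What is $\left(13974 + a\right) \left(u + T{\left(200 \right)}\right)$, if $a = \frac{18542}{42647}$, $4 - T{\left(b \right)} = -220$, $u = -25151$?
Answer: $- \frac{14855687356440}{42647} \approx -3.4834 \cdot 10^{8}$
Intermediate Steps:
$T{\left(b \right)} = 224$ ($T{\left(b \right)} = 4 - -220 = 4 + 220 = 224$)
$a = \frac{18542}{42647}$ ($a = 18542 \cdot \frac{1}{42647} = \frac{18542}{42647} \approx 0.43478$)
$\left(13974 + a\right) \left(u + T{\left(200 \right)}\right) = \left(13974 + \frac{18542}{42647}\right) \left(-25151 + 224\right) = \frac{595967720}{42647} \left(-24927\right) = - \frac{14855687356440}{42647}$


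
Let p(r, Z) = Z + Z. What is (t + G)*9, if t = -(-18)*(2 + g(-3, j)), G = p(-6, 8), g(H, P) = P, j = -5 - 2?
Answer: -666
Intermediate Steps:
j = -7
p(r, Z) = 2*Z
G = 16 (G = 2*8 = 16)
t = -90 (t = -(-18)*(2 - 7) = -(-18)*(-5) = -9*10 = -90)
(t + G)*9 = (-90 + 16)*9 = -74*9 = -666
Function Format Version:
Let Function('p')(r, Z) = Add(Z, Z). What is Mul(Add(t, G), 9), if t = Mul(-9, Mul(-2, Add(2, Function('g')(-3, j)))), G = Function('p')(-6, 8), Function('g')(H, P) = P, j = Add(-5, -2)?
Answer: -666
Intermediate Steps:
j = -7
Function('p')(r, Z) = Mul(2, Z)
G = 16 (G = Mul(2, 8) = 16)
t = -90 (t = Mul(-9, Mul(-2, Add(2, -7))) = Mul(-9, Mul(-2, -5)) = Mul(-9, 10) = -90)
Mul(Add(t, G), 9) = Mul(Add(-90, 16), 9) = Mul(-74, 9) = -666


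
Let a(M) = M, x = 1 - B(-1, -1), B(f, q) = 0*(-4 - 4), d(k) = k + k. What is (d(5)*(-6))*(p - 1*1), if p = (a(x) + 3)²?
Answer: -900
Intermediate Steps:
d(k) = 2*k
B(f, q) = 0 (B(f, q) = 0*(-8) = 0)
x = 1 (x = 1 - 1*0 = 1 + 0 = 1)
p = 16 (p = (1 + 3)² = 4² = 16)
(d(5)*(-6))*(p - 1*1) = ((2*5)*(-6))*(16 - 1*1) = (10*(-6))*(16 - 1) = -60*15 = -900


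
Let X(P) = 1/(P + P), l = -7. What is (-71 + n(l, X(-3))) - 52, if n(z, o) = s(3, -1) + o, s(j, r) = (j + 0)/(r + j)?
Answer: -365/3 ≈ -121.67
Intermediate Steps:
s(j, r) = j/(j + r)
X(P) = 1/(2*P)
n(z, o) = 3/2 + o (n(z, o) = 3/(3 - 1) + o = 3/2 + o)
(-71 + n(l, X(-3))) - 52 = (-71 + (3/2 + (½)/(-3))) - 52 = (-71 + (3/2 + (½)*(-⅓))) - 52 = (-71 + (3/2 - ⅙)) - 52 = (-71 + 4/3) - 52 = -209/3 - 52 = -365/3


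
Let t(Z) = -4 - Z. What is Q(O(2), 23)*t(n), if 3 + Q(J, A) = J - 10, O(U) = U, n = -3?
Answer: 11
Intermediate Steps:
Q(J, A) = -13 + J (Q(J, A) = -3 + (J - 10) = -3 + (-10 + J) = -13 + J)
Q(O(2), 23)*t(n) = (-13 + 2)*(-4 - 1*(-3)) = -11*(-4 + 3) = -11*(-1) = 11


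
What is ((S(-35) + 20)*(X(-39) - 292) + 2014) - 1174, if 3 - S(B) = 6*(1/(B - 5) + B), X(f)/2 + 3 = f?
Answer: -434122/5 ≈ -86824.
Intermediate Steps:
X(f) = -6 + 2*f
S(B) = 3 - 6*B - 6/(-5 + B) (S(B) = 3 - 6*(1/(B - 5) + B) = 3 - 6*(1/(-5 + B) + B) = 3 - 6*(B + 1/(-5 + B)) = 3 - (6*B + 6/(-5 + B)) = 3 + (-6*B - 6/(-5 + B)) = 3 - 6*B - 6/(-5 + B))
((S(-35) + 20)*(X(-39) - 292) + 2014) - 1174 = ((3*(-7 - 2*(-35)² + 11*(-35))/(-5 - 35) + 20)*((-6 + 2*(-39)) - 292) + 2014) - 1174 = ((3*(-7 - 2*1225 - 385)/(-40) + 20)*((-6 - 78) - 292) + 2014) - 1174 = ((3*(-1/40)*(-7 - 2450 - 385) + 20)*(-84 - 292) + 2014) - 1174 = ((3*(-1/40)*(-2842) + 20)*(-376) + 2014) - 1174 = ((4263/20 + 20)*(-376) + 2014) - 1174 = ((4663/20)*(-376) + 2014) - 1174 = (-438322/5 + 2014) - 1174 = -428252/5 - 1174 = -434122/5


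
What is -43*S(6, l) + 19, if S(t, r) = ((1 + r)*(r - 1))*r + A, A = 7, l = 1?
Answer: -282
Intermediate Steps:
S(t, r) = 7 + r*(1 + r)*(-1 + r) (S(t, r) = ((1 + r)*(r - 1))*r + 7 = ((1 + r)*(-1 + r))*r + 7 = r*(1 + r)*(-1 + r) + 7 = 7 + r*(1 + r)*(-1 + r))
-43*S(6, l) + 19 = -43*(7 + 1³ - 1*1) + 19 = -43*(7 + 1 - 1) + 19 = -43*7 + 19 = -301 + 19 = -282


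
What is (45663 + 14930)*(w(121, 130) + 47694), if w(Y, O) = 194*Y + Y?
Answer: 4319614377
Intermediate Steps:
w(Y, O) = 195*Y
(45663 + 14930)*(w(121, 130) + 47694) = (45663 + 14930)*(195*121 + 47694) = 60593*(23595 + 47694) = 60593*71289 = 4319614377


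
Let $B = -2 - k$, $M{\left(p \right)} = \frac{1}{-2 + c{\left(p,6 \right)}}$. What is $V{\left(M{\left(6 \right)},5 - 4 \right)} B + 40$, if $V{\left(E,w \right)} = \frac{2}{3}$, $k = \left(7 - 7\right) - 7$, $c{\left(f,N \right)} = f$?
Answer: $\frac{130}{3} \approx 43.333$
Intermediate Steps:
$k = -7$ ($k = 0 - 7 = -7$)
$M{\left(p \right)} = \frac{1}{-2 + p}$
$B = 5$ ($B = -2 - -7 = -2 + 7 = 5$)
$V{\left(E,w \right)} = \frac{2}{3}$ ($V{\left(E,w \right)} = 2 \cdot \frac{1}{3} = \frac{2}{3}$)
$V{\left(M{\left(6 \right)},5 - 4 \right)} B + 40 = \frac{2}{3} \cdot 5 + 40 = \frac{10}{3} + 40 = \frac{130}{3}$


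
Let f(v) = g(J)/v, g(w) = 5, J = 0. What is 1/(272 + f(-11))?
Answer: 11/2987 ≈ 0.0036826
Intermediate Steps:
f(v) = 5/v
1/(272 + f(-11)) = 1/(272 + 5/(-11)) = 1/(272 + 5*(-1/11)) = 1/(272 - 5/11) = 1/(2987/11) = 11/2987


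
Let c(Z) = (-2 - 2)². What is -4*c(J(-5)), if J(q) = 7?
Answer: -64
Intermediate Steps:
c(Z) = 16 (c(Z) = (-4)² = 16)
-4*c(J(-5)) = -4*16 = -64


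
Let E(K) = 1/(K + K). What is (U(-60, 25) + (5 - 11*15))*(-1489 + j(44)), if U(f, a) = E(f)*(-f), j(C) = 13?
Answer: 236898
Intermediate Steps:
E(K) = 1/(2*K)
U(f, a) = -½ (U(f, a) = (1/(2*f))*(-f) = -½)
(U(-60, 25) + (5 - 11*15))*(-1489 + j(44)) = (-½ + (5 - 11*15))*(-1489 + 13) = (-½ + (5 - 165))*(-1476) = (-½ - 160)*(-1476) = -321/2*(-1476) = 236898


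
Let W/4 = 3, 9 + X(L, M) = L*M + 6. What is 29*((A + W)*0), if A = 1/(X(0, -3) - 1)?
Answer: 0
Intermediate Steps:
X(L, M) = -3 + L*M (X(L, M) = -9 + (L*M + 6) = -9 + (6 + L*M) = -3 + L*M)
A = -¼ (A = 1/((-3 + 0*(-3)) - 1) = 1/((-3 + 0) - 1) = 1/(-3 - 1) = 1/(-4) = -¼ ≈ -0.25000)
W = 12 (W = 4*3 = 12)
29*((A + W)*0) = 29*((-¼ + 12)*0) = 29*((47/4)*0) = 29*0 = 0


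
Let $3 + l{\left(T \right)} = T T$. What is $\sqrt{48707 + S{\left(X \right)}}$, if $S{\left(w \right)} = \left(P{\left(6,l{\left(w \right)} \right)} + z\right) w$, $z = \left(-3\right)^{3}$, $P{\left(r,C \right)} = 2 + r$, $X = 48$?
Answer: $11 \sqrt{395} \approx 218.62$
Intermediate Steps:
$l{\left(T \right)} = -3 + T^{2}$ ($l{\left(T \right)} = -3 + T T = -3 + T^{2}$)
$z = -27$
$S{\left(w \right)} = - 19 w$ ($S{\left(w \right)} = \left(\left(2 + 6\right) - 27\right) w = \left(8 - 27\right) w = - 19 w$)
$\sqrt{48707 + S{\left(X \right)}} = \sqrt{48707 - 912} = \sqrt{47795} = 11 \sqrt{395}$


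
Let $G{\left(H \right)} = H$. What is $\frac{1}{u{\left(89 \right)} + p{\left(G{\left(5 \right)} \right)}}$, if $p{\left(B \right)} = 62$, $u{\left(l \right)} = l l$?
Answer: $\frac{1}{7983} \approx 0.00012527$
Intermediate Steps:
$u{\left(l \right)} = l^{2}$
$\frac{1}{u{\left(89 \right)} + p{\left(G{\left(5 \right)} \right)}} = \frac{1}{89^{2} + 62} = \frac{1}{7921 + 62} = \frac{1}{7983}$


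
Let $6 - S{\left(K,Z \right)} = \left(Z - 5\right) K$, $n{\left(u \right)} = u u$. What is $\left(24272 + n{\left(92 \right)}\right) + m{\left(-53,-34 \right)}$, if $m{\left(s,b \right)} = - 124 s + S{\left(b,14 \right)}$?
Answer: $39620$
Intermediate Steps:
$n{\left(u \right)} = u^{2}$
$S{\left(K,Z \right)} = 6 - K \left(-5 + Z\right)$ ($S{\left(K,Z \right)} = 6 - \left(Z - 5\right) K = 6 - \left(-5 + Z\right) K = 6 - K \left(-5 + Z\right)$)
$m{\left(s,b \right)} = 6 - 124 s - 9 b$ ($m{\left(s,b \right)} = - 124 s + \left(6 + 5 b - b 14\right) = - 124 s + \left(6 + 5 b - 14 b\right) = - 124 s - \left(-6 + 9 b\right) = 6 - 124 s - 9 b$)
$\left(24272 + n{\left(92 \right)}\right) + m{\left(-53,-34 \right)} = \left(24272 + 92^{2}\right) - -6884 = \left(24272 + 8464\right) + \left(6 + 6572 + 306\right) = 32736 + 6884 = 39620$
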